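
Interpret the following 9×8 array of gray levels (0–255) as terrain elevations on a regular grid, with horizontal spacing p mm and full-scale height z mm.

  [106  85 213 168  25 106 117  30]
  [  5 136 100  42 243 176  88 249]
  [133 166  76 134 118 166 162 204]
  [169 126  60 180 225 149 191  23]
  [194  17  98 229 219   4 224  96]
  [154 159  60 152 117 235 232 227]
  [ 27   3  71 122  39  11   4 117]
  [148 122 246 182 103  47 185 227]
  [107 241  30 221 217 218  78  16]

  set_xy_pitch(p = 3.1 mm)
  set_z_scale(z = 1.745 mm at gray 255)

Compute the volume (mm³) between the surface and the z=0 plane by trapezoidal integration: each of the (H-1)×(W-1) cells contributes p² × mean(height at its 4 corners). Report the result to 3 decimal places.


height_mm = gray/255 × 1.745; cell vol = 3.1² × mean(4 corners)
unit = 3.1² × 1.745 / (4×255) = 0.0164406 mm³ per gray-sum
row 0: Σ corner-gray over 7 cells = 3388  → 55.7009
row 1: Σ corner-gray over 7 cells = 3805  → 62.5566
row 2: Σ corner-gray over 7 cells = 4035  → 66.3380
row 3: Σ corner-gray over 7 cells = 3926  → 64.5459
row 4: Σ corner-gray over 7 cells = 4163  → 68.4424
row 5: Σ corner-gray over 7 cells = 2935  → 48.2533
row 6: Σ corner-gray over 7 cells = 2789  → 45.8529
row 7: Σ corner-gray over 7 cells = 4278  → 70.3330
Σ rows: total corner-gray = 29319  → 482.0230 mm³

482.023


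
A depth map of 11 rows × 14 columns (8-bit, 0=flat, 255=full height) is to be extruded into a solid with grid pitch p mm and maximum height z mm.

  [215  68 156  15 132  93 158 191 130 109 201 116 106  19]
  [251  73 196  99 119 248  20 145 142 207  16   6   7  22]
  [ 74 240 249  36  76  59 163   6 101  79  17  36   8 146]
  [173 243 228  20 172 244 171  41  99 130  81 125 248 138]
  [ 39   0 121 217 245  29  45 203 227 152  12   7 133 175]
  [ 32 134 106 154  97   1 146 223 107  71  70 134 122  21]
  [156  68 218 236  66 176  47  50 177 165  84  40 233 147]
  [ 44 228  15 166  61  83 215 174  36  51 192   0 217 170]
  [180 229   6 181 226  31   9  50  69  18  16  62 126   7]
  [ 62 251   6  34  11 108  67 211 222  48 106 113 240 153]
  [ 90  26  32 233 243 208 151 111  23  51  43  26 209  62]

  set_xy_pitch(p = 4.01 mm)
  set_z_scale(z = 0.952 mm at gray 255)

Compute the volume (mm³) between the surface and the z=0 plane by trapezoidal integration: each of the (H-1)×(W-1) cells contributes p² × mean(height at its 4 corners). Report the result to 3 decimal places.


height_mm = gray/255 × 0.952; cell vol = 4.01² × mean(4 corners)
unit = 4.01² × 0.952 / (4×255) = 0.0150081 mm³ per gray-sum
row 0: Σ corner-gray over 13 cells = 6013  → 90.2437
row 1: Σ corner-gray over 13 cells = 5189  → 77.8770
row 2: Σ corner-gray over 13 cells = 6275  → 94.1758
row 3: Σ corner-gray over 13 cells = 6911  → 103.7209
row 4: Σ corner-gray over 13 cells = 5779  → 86.7318
row 5: Σ corner-gray over 13 cells = 6206  → 93.1402
row 6: Σ corner-gray over 13 cells = 6513  → 97.7477
row 7: Σ corner-gray over 13 cells = 5323  → 79.8881
row 8: Σ corner-gray over 13 cells = 5282  → 79.2727
row 9: Σ corner-gray over 13 cells = 5913  → 88.7429
Σ rows: total corner-gray = 59404  → 891.5408 mm³

891.541


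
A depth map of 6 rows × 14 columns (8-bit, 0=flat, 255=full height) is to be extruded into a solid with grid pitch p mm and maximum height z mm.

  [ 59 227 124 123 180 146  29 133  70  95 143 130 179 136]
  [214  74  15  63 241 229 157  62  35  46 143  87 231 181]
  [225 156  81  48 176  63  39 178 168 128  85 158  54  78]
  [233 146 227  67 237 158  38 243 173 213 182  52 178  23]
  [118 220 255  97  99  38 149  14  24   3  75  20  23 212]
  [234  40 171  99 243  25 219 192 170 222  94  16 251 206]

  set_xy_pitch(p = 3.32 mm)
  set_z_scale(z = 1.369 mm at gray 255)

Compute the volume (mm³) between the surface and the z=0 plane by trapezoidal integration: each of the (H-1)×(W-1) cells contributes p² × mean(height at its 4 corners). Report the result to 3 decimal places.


height_mm = gray/255 × 1.369; cell vol = 3.32² × mean(4 corners)
unit = 3.32² × 1.369 / (4×255) = 0.0147938 mm³ per gray-sum
row 0: Σ corner-gray over 13 cells = 6514  → 96.3667
row 1: Σ corner-gray over 13 cells = 6132  → 90.7155
row 2: Σ corner-gray over 13 cells = 7055  → 104.3702
row 3: Σ corner-gray over 13 cells = 6448  → 95.3904
row 4: Σ corner-gray over 13 cells = 6288  → 93.0234
Σ rows: total corner-gray = 32437  → 479.8662 mm³

479.866


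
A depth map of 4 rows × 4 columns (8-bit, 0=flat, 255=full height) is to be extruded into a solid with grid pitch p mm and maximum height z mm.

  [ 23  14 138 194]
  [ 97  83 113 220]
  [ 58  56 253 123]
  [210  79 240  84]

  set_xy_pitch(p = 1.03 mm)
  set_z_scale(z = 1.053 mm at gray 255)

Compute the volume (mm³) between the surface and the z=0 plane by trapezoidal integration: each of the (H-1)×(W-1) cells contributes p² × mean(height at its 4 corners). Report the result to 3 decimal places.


4.895

height_mm = gray/255 × 1.053; cell vol = 1.03² × mean(4 corners)
unit = 1.03² × 1.053 / (4×255) = 0.00109522 mm³ per gray-sum
row 0: Σ corner-gray over 3 cells = 1230  → 1.3471
row 1: Σ corner-gray over 3 cells = 1508  → 1.6516
row 2: Σ corner-gray over 3 cells = 1731  → 1.8958
Σ rows: total corner-gray = 4469  → 4.8946 mm³


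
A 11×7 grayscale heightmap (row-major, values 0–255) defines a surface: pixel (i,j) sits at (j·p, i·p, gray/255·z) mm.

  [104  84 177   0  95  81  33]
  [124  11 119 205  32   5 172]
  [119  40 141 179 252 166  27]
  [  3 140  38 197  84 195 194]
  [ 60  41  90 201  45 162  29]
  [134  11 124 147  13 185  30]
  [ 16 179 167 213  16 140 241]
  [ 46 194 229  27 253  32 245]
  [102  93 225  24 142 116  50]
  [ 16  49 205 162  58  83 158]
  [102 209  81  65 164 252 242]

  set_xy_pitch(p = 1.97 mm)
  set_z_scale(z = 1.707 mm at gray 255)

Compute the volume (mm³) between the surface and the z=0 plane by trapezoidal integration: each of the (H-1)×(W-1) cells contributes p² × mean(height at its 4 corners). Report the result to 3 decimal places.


height_mm = gray/255 × 1.707; cell vol = 1.97² × mean(4 corners)
unit = 1.97² × 1.707 / (4×255) = 0.0064948 mm³ per gray-sum
row 0: Σ corner-gray over 6 cells = 2051  → 13.3208
row 1: Σ corner-gray over 6 cells = 2742  → 17.8087
row 2: Σ corner-gray over 6 cells = 3207  → 20.8288
row 3: Σ corner-gray over 6 cells = 2672  → 17.3541
row 4: Σ corner-gray over 6 cells = 2291  → 14.8796
row 5: Σ corner-gray over 6 cells = 2811  → 18.2569
row 6: Σ corner-gray over 6 cells = 3448  → 22.3941
row 7: Σ corner-gray over 6 cells = 3113  → 20.2183
row 8: Σ corner-gray over 6 cells = 2640  → 17.1463
row 9: Σ corner-gray over 6 cells = 3174  → 20.6145
Σ rows: total corner-gray = 28149  → 182.8221 mm³

182.822


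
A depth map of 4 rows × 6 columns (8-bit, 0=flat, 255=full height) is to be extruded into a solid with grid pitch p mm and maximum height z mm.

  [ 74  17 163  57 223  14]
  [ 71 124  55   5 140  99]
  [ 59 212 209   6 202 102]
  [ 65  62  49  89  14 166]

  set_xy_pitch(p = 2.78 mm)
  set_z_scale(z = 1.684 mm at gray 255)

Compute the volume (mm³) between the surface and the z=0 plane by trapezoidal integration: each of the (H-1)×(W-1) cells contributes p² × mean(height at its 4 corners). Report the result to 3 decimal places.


height_mm = gray/255 × 1.684; cell vol = 2.78² × mean(4 corners)
unit = 2.78² × 1.684 / (4×255) = 0.0127594 mm³ per gray-sum
row 0: Σ corner-gray over 5 cells = 1826  → 23.2987
row 1: Σ corner-gray over 5 cells = 2237  → 28.5429
row 2: Σ corner-gray over 5 cells = 2078  → 26.5141
Σ rows: total corner-gray = 6141  → 78.3557 mm³

78.356


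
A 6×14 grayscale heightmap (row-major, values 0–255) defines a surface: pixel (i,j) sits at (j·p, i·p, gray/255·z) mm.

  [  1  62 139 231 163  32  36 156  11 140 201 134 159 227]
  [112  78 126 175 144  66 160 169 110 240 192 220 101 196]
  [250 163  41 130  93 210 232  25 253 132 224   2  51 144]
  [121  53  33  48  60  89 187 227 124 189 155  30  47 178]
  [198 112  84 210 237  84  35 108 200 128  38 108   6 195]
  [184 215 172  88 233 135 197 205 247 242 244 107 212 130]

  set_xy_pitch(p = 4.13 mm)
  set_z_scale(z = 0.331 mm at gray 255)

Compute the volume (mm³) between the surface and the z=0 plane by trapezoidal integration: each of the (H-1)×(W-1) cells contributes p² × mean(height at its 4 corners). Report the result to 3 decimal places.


191.338

height_mm = gray/255 × 0.331; cell vol = 4.13² × mean(4 corners)
unit = 4.13² × 0.331 / (4×255) = 0.00553513 mm³ per gray-sum
row 0: Σ corner-gray over 13 cells = 7026  → 38.8898
row 1: Σ corner-gray over 13 cells = 7376  → 40.8271
row 2: Σ corner-gray over 13 cells = 6289  → 34.8104
row 3: Σ corner-gray over 13 cells = 5876  → 32.5244
row 4: Σ corner-gray over 13 cells = 8001  → 44.2866
Σ rows: total corner-gray = 34568  → 191.3384 mm³


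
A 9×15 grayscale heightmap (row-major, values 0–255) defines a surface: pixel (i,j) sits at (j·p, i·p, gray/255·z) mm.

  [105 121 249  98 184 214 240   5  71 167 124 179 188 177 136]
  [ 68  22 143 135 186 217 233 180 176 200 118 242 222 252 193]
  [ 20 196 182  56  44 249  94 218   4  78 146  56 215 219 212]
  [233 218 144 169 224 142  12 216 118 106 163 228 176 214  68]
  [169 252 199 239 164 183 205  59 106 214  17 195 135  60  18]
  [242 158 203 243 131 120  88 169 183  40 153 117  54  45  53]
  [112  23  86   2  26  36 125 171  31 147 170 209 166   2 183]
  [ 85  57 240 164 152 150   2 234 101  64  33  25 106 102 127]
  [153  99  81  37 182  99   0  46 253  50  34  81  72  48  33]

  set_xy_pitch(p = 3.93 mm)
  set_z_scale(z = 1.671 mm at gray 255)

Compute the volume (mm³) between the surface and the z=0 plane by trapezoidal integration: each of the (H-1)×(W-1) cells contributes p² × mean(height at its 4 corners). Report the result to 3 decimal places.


height_mm = gray/255 × 1.671; cell vol = 3.93² × mean(4 corners)
unit = 3.93² × 1.671 / (4×255) = 0.0253024 mm³ per gray-sum
row 0: Σ corner-gray over 14 cells = 9188  → 232.4783
row 1: Σ corner-gray over 14 cells = 8659  → 219.0933
row 2: Σ corner-gray over 14 cells = 8307  → 210.1869
row 3: Σ corner-gray over 14 cells = 8804  → 222.7622
row 4: Σ corner-gray over 14 cells = 7946  → 201.0527
row 5: Σ corner-gray over 14 cells = 6386  → 161.5810
row 6: Σ corner-gray over 14 cells = 5755  → 145.6152
row 7: Σ corner-gray over 14 cells = 5422  → 137.1895
Σ rows: total corner-gray = 60467  → 1529.9590 mm³

1529.959


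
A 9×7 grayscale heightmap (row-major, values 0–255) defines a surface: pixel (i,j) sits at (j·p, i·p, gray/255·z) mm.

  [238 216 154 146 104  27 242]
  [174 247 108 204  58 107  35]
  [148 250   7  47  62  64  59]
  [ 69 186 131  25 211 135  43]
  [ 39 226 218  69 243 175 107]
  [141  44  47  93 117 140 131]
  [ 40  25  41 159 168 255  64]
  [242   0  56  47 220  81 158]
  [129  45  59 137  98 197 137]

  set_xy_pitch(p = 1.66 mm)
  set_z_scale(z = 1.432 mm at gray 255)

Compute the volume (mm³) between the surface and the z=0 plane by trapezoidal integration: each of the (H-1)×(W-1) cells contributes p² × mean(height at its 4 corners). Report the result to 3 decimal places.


89.273

height_mm = gray/255 × 1.432; cell vol = 1.66² × mean(4 corners)
unit = 1.66² × 1.432 / (4×255) = 0.00386865 mm³ per gray-sum
row 0: Σ corner-gray over 6 cells = 3431  → 13.2733
row 1: Σ corner-gray over 6 cells = 2724  → 10.5382
row 2: Σ corner-gray over 6 cells = 2555  → 9.8844
row 3: Σ corner-gray over 6 cells = 3496  → 13.5248
row 4: Σ corner-gray over 6 cells = 3162  → 12.2327
row 5: Σ corner-gray over 6 cells = 2554  → 9.8805
row 6: Σ corner-gray over 6 cells = 2608  → 10.0894
row 7: Σ corner-gray over 6 cells = 2546  → 9.8496
Σ rows: total corner-gray = 23076  → 89.2729 mm³


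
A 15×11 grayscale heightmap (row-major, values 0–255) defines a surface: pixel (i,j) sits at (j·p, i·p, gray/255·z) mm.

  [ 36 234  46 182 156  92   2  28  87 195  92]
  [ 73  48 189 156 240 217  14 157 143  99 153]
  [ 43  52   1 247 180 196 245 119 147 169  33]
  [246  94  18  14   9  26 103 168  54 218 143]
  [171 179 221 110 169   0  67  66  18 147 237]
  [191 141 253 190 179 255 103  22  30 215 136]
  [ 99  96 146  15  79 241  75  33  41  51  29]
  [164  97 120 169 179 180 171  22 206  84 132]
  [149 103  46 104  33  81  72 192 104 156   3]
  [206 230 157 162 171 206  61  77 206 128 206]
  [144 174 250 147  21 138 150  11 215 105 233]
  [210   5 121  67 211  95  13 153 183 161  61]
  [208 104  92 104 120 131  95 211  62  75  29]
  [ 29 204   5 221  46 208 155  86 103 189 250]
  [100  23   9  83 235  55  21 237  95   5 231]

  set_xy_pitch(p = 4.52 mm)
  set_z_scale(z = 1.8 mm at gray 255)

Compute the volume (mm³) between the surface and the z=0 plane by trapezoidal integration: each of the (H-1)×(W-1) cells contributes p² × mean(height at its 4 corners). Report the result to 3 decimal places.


height_mm = gray/255 × 1.8; cell vol = 4.52² × mean(4 corners)
unit = 4.52² × 1.8 / (4×255) = 0.0360536 mm³ per gray-sum
row 0: Σ corner-gray over 10 cells = 4924  → 177.5282
row 1: Σ corner-gray over 10 cells = 5540  → 199.7372
row 2: Σ corner-gray over 10 cells = 4585  → 165.3060
row 3: Σ corner-gray over 10 cells = 4159  → 149.9471
row 4: Σ corner-gray over 10 cells = 5465  → 197.0332
row 5: Σ corner-gray over 10 cells = 4785  → 172.5167
row 6: Σ corner-gray over 10 cells = 4434  → 159.8619
row 7: Σ corner-gray over 10 cells = 4686  → 168.9474
row 8: Σ corner-gray over 10 cells = 5142  → 185.3879
row 9: Σ corner-gray over 10 cells = 6007  → 216.5743
row 10: Σ corner-gray over 10 cells = 5088  → 183.4410
row 11: Σ corner-gray over 10 cells = 4514  → 162.7462
row 12: Σ corner-gray over 10 cells = 4938  → 178.0329
row 13: Σ corner-gray over 10 cells = 4570  → 164.7652
Σ rows: total corner-gray = 68837  → 2481.8249 mm³

2481.825


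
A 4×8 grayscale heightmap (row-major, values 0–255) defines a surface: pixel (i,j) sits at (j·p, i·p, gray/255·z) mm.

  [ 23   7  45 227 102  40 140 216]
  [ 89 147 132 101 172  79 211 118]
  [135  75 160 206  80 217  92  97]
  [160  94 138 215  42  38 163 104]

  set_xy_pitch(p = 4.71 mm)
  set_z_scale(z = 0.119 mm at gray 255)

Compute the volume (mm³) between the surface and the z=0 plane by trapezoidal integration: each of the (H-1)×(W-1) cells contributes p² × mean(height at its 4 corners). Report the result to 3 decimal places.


27.359

height_mm = gray/255 × 0.119; cell vol = 4.71² × mean(4 corners)
unit = 4.71² × 0.119 / (4×255) = 0.00258815 mm³ per gray-sum
row 0: Σ corner-gray over 7 cells = 3252  → 8.4166
row 1: Σ corner-gray over 7 cells = 3783  → 9.7910
row 2: Σ corner-gray over 7 cells = 3536  → 9.1517
Σ rows: total corner-gray = 10571  → 27.3593 mm³


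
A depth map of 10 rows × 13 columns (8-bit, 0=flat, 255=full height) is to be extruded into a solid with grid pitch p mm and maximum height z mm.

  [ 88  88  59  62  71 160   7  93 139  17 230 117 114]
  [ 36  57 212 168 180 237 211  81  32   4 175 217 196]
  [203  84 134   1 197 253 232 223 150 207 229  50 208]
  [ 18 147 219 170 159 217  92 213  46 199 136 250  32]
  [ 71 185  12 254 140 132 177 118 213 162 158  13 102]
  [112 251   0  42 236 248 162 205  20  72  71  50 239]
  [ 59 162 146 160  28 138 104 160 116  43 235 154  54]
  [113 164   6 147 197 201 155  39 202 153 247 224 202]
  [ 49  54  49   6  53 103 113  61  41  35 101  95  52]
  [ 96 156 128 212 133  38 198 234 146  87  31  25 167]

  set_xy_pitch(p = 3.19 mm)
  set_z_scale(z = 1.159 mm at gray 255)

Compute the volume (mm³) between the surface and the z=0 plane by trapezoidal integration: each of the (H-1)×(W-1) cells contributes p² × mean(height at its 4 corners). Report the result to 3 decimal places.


656.758

height_mm = gray/255 × 1.159; cell vol = 3.19² × mean(4 corners)
unit = 3.19² × 1.159 / (4×255) = 0.0115628 mm³ per gray-sum
row 0: Σ corner-gray over 12 cells = 5668  → 65.5382
row 1: Σ corner-gray over 12 cells = 7311  → 84.5359
row 2: Σ corner-gray over 12 cells = 7677  → 88.7679
row 3: Σ corner-gray over 12 cells = 7047  → 81.4834
row 4: Σ corner-gray over 12 cells = 6366  → 73.6091
row 5: Σ corner-gray over 12 cells = 6070  → 70.1865
row 6: Σ corner-gray over 12 cells = 6790  → 78.5117
row 7: Σ corner-gray over 12 cells = 5308  → 61.3756
row 8: Σ corner-gray over 12 cells = 4562  → 52.7497
Σ rows: total corner-gray = 56799  → 656.7579 mm³


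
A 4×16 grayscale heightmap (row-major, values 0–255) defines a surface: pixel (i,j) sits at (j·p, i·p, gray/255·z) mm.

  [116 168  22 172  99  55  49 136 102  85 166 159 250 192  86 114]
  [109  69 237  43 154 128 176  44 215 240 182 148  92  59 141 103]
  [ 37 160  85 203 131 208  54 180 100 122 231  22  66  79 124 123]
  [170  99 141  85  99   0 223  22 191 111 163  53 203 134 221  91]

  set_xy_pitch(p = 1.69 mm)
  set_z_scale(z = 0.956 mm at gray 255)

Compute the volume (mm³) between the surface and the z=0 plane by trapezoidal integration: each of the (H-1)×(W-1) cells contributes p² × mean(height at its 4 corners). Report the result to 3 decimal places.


61.512

height_mm = gray/255 × 0.956; cell vol = 1.69² × mean(4 corners)
unit = 1.69² × 0.956 / (4×255) = 0.00267689 mm³ per gray-sum
row 0: Σ corner-gray over 15 cells = 7780  → 20.8262
row 1: Σ corner-gray over 15 cells = 7758  → 20.7673
row 2: Σ corner-gray over 15 cells = 7441  → 19.9188
Σ rows: total corner-gray = 22979  → 61.5123 mm³


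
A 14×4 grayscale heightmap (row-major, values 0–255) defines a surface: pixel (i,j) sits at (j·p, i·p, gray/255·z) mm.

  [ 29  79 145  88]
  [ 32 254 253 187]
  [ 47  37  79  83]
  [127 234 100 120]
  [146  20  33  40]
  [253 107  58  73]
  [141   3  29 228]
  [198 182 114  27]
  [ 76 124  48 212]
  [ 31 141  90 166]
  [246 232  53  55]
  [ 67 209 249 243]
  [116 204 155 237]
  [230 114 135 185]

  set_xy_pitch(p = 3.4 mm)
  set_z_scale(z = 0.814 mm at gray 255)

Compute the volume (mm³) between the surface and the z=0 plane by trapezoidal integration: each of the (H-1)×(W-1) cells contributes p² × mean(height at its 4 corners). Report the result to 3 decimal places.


height_mm = gray/255 × 0.814; cell vol = 3.4² × mean(4 corners)
unit = 3.4² × 0.814 / (4×255) = 0.00922533 mm³ per gray-sum
row 0: Σ corner-gray over 3 cells = 1798  → 16.5871
row 1: Σ corner-gray over 3 cells = 1595  → 14.7144
row 2: Σ corner-gray over 3 cells = 1277  → 11.7808
row 3: Σ corner-gray over 3 cells = 1207  → 11.1350
row 4: Σ corner-gray over 3 cells = 948  → 8.7456
row 5: Σ corner-gray over 3 cells = 1089  → 10.0464
row 6: Σ corner-gray over 3 cells = 1250  → 11.5317
row 7: Σ corner-gray over 3 cells = 1449  → 13.3675
row 8: Σ corner-gray over 3 cells = 1291  → 11.9099
row 9: Σ corner-gray over 3 cells = 1530  → 14.1148
row 10: Σ corner-gray over 3 cells = 2097  → 19.3455
row 11: Σ corner-gray over 3 cells = 2297  → 21.1906
row 12: Σ corner-gray over 3 cells = 1984  → 18.3031
Σ rows: total corner-gray = 19812  → 182.7723 mm³

182.772


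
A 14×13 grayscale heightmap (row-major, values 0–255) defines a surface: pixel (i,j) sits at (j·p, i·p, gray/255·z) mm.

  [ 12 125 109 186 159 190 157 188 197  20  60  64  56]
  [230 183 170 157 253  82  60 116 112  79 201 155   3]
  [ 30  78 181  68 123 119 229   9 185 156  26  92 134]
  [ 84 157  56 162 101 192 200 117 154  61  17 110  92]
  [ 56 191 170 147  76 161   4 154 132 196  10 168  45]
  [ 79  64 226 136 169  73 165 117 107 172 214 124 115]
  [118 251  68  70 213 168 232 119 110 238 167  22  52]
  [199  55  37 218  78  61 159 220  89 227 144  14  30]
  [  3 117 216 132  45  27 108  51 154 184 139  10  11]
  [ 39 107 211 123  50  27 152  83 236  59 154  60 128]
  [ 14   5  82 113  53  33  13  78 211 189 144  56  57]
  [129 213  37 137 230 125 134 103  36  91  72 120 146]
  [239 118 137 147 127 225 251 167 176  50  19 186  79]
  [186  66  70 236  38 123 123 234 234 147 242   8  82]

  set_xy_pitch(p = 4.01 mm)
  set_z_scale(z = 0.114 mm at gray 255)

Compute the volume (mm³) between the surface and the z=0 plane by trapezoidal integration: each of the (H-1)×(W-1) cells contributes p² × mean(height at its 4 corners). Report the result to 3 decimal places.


136.931

height_mm = gray/255 × 0.114; cell vol = 4.01² × mean(4 corners)
unit = 4.01² × 0.114 / (4×255) = 0.00179719 mm³ per gray-sum
row 0: Σ corner-gray over 12 cells = 6347  → 11.4067
row 1: Σ corner-gray over 12 cells = 6065  → 10.8999
row 2: Σ corner-gray over 12 cells = 5526  → 9.9313
row 3: Σ corner-gray over 12 cells = 5749  → 10.3320
row 4: Σ corner-gray over 12 cells = 6247  → 11.2270
row 5: Σ corner-gray over 12 cells = 6814  → 12.2460
row 6: Σ corner-gray over 12 cells = 6319  → 11.3564
row 7: Σ corner-gray over 12 cells = 5213  → 9.3687
row 8: Σ corner-gray over 12 cells = 5071  → 9.1135
row 9: Σ corner-gray over 12 cells = 4716  → 8.4755
row 10: Σ corner-gray over 12 cells = 4896  → 8.7990
row 11: Σ corner-gray over 12 cells = 6395  → 11.4930
row 12: Σ corner-gray over 12 cells = 6834  → 12.2820
Σ rows: total corner-gray = 76192  → 136.9313 mm³


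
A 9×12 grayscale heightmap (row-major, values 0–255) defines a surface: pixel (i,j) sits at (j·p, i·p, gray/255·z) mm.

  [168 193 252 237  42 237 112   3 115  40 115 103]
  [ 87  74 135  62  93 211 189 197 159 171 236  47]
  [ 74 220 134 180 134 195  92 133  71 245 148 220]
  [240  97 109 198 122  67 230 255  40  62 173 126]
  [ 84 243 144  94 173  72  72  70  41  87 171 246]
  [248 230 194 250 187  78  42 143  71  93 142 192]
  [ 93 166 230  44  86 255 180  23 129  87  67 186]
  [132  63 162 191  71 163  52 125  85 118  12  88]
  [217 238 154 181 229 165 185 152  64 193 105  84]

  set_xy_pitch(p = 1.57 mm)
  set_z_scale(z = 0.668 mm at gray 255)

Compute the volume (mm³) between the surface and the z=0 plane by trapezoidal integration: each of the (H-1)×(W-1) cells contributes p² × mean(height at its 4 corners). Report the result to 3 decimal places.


height_mm = gray/255 × 0.668; cell vol = 1.57² × mean(4 corners)
unit = 1.57² × 0.668 / (4×255) = 0.00161427 mm³ per gray-sum
row 0: Σ corner-gray over 11 cells = 6151  → 9.9294
row 1: Σ corner-gray over 11 cells = 6586  → 10.6316
row 2: Σ corner-gray over 11 cells = 6470  → 10.4443
row 3: Σ corner-gray over 11 cells = 5736  → 9.2594
row 4: Σ corner-gray over 11 cells = 5964  → 9.6275
row 5: Σ corner-gray over 11 cells = 6113  → 9.8680
row 6: Σ corner-gray over 11 cells = 5117  → 8.2602
row 7: Σ corner-gray over 11 cells = 5937  → 9.5839
Σ rows: total corner-gray = 48074  → 77.6043 mm³

77.604


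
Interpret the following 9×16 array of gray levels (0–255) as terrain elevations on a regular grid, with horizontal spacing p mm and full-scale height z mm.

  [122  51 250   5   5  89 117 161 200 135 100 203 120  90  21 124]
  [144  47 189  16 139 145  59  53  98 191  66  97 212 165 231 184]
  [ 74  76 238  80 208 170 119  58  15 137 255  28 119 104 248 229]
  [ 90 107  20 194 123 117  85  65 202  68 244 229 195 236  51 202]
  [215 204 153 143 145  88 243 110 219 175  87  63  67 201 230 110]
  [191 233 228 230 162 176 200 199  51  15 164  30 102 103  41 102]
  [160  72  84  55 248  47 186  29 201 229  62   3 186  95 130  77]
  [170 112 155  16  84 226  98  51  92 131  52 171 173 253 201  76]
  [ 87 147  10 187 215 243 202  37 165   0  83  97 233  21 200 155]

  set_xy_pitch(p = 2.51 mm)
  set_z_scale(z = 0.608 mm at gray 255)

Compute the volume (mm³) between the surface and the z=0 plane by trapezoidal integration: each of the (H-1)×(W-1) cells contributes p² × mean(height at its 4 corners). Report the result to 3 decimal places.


237.797

height_mm = gray/255 × 0.608; cell vol = 2.51² × mean(4 corners)
unit = 2.51² × 0.608 / (4×255) = 0.00375535 mm³ per gray-sum
row 0: Σ corner-gray over 15 cells = 7084  → 26.6029
row 1: Σ corner-gray over 15 cells = 7757  → 29.1303
row 2: Σ corner-gray over 15 cells = 8177  → 30.7075
row 3: Σ corner-gray over 15 cells = 8745  → 32.8406
row 4: Σ corner-gray over 15 cells = 8742  → 32.8293
row 5: Σ corner-gray over 15 cells = 7652  → 28.7360
row 6: Σ corner-gray over 15 cells = 7367  → 27.6657
row 7: Σ corner-gray over 15 cells = 7798  → 29.2842
Σ rows: total corner-gray = 63322  → 237.7965 mm³


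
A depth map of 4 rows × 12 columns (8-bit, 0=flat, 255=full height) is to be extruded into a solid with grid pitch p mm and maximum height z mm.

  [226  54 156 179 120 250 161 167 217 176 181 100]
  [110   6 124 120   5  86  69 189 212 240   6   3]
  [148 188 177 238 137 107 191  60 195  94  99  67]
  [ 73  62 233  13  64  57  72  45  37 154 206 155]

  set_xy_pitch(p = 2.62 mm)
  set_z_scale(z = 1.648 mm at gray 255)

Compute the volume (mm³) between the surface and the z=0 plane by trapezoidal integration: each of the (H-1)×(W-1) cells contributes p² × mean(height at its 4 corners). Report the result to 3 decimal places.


height_mm = gray/255 × 1.648; cell vol = 2.62² × mean(4 corners)
unit = 2.62² × 1.648 / (4×255) = 0.0110907 mm³ per gray-sum
row 0: Σ corner-gray over 11 cells = 5875  → 65.1580
row 1: Σ corner-gray over 11 cells = 5414  → 60.0451
row 2: Σ corner-gray over 11 cells = 5301  → 58.7919
Σ rows: total corner-gray = 16590  → 183.9950 mm³

183.995


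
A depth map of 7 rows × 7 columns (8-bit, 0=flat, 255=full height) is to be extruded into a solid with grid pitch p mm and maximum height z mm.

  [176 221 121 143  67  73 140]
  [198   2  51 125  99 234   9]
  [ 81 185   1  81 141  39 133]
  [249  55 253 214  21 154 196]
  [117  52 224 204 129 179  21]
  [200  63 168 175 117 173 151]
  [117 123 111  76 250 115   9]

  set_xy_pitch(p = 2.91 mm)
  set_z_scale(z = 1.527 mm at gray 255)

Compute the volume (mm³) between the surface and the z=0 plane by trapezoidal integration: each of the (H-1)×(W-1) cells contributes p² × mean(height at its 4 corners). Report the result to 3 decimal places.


232.095

height_mm = gray/255 × 1.527; cell vol = 2.91² × mean(4 corners)
unit = 2.91² × 1.527 / (4×255) = 0.0126772 mm³ per gray-sum
row 0: Σ corner-gray over 6 cells = 2795  → 35.4329
row 1: Σ corner-gray over 6 cells = 2337  → 29.6267
row 2: Σ corner-gray over 6 cells = 2947  → 37.3598
row 3: Σ corner-gray over 6 cells = 3553  → 45.0422
row 4: Σ corner-gray over 6 cells = 3457  → 43.8252
row 5: Σ corner-gray over 6 cells = 3219  → 40.8080
Σ rows: total corner-gray = 18308  → 232.0950 mm³


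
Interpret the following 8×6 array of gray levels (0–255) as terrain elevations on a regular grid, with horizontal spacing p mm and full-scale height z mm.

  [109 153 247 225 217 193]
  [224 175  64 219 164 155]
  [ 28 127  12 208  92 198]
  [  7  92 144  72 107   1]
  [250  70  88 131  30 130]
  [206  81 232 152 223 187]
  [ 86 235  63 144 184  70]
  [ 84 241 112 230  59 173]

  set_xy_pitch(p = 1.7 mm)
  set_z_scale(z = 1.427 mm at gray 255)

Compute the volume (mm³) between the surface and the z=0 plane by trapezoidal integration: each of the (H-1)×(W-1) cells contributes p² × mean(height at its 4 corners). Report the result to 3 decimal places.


77.010

height_mm = gray/255 × 1.427; cell vol = 1.7² × mean(4 corners)
unit = 1.7² × 1.427 / (4×255) = 0.00404317 mm³ per gray-sum
row 0: Σ corner-gray over 5 cells = 3609  → 14.5918
row 1: Σ corner-gray over 5 cells = 2727  → 11.0257
row 2: Σ corner-gray over 5 cells = 1942  → 7.8518
row 3: Σ corner-gray over 5 cells = 1856  → 7.5041
row 4: Σ corner-gray over 5 cells = 2787  → 11.2683
row 5: Σ corner-gray over 5 cells = 3177  → 12.8451
row 6: Σ corner-gray over 5 cells = 2949  → 11.9233
Σ rows: total corner-gray = 19047  → 77.0102 mm³


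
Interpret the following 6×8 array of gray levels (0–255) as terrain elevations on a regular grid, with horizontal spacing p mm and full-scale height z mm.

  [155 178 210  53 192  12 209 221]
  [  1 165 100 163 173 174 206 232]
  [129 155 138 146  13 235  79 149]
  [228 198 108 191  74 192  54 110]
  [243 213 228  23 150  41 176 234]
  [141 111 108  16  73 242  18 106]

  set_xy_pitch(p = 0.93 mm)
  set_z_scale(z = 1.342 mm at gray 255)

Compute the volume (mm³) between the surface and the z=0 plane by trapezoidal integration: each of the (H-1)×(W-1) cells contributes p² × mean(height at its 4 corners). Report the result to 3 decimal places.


height_mm = gray/255 × 1.342; cell vol = 0.93² × mean(4 corners)
unit = 0.93² × 1.342 / (4×255) = 0.00113794 mm³ per gray-sum
row 0: Σ corner-gray over 7 cells = 4279  → 4.8692
row 1: Σ corner-gray over 7 cells = 4005  → 4.5574
row 2: Σ corner-gray over 7 cells = 3782  → 4.3037
row 3: Σ corner-gray over 7 cells = 4111  → 4.6781
row 4: Σ corner-gray over 7 cells = 3522  → 4.0078
Σ rows: total corner-gray = 19699  → 22.4162 mm³

22.416


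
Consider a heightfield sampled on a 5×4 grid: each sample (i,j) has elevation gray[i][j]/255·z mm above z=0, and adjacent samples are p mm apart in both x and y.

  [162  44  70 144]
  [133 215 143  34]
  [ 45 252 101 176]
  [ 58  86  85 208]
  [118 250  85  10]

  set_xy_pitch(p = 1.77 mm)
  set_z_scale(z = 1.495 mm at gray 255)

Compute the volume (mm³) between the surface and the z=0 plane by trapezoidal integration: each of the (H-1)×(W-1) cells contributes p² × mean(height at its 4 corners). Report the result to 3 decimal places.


28.323

height_mm = gray/255 × 1.495; cell vol = 1.77² × mean(4 corners)
unit = 1.77² × 1.495 / (4×255) = 0.00459185 mm³ per gray-sum
row 0: Σ corner-gray over 3 cells = 1417  → 6.5066
row 1: Σ corner-gray over 3 cells = 1810  → 8.3112
row 2: Σ corner-gray over 3 cells = 1535  → 7.0485
row 3: Σ corner-gray over 3 cells = 1406  → 6.4561
Σ rows: total corner-gray = 6168  → 28.3225 mm³


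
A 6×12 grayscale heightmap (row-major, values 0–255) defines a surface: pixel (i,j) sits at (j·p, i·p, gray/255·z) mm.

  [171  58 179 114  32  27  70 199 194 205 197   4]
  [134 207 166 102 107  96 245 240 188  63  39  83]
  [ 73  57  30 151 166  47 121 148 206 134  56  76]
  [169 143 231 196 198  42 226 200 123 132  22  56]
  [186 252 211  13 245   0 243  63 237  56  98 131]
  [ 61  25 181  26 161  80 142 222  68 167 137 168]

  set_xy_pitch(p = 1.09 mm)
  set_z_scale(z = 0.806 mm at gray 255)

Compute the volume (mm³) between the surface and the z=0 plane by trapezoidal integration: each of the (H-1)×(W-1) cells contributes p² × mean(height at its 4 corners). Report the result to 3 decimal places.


27.403

height_mm = gray/255 × 0.806; cell vol = 1.09² × mean(4 corners)
unit = 1.09² × 0.806 / (4×255) = 0.000938832 mm³ per gray-sum
row 0: Σ corner-gray over 11 cells = 5848  → 5.4903
row 1: Σ corner-gray over 11 cells = 5504  → 5.1673
row 2: Σ corner-gray over 11 cells = 5632  → 5.2875
row 3: Σ corner-gray over 11 cells = 6404  → 6.0123
row 4: Σ corner-gray over 11 cells = 5800  → 5.4452
Σ rows: total corner-gray = 29188  → 27.4026 mm³


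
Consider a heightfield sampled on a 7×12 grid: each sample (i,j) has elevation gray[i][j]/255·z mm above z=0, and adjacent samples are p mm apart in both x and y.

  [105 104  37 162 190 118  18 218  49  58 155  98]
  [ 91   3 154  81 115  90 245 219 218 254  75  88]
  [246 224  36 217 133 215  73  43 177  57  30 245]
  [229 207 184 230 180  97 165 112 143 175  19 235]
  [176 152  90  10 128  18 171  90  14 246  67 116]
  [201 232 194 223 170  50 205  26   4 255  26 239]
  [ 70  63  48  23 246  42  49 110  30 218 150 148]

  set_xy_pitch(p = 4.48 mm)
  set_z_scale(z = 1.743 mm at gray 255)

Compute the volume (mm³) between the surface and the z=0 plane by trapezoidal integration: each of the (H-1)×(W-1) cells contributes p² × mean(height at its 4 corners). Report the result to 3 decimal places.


1183.136

height_mm = gray/255 × 1.743; cell vol = 4.48² × mean(4 corners)
unit = 4.48² × 1.743 / (4×255) = 0.0342968 mm³ per gray-sum
row 0: Σ corner-gray over 11 cells = 5508  → 188.9066
row 1: Σ corner-gray over 11 cells = 5988  → 205.3691
row 2: Σ corner-gray over 11 cells = 6389  → 219.1221
row 3: Σ corner-gray over 11 cells = 5752  → 197.2750
row 4: Σ corner-gray over 11 cells = 5474  → 187.7405
row 5: Σ corner-gray over 11 cells = 5386  → 184.7224
Σ rows: total corner-gray = 34497  → 1183.1357 mm³


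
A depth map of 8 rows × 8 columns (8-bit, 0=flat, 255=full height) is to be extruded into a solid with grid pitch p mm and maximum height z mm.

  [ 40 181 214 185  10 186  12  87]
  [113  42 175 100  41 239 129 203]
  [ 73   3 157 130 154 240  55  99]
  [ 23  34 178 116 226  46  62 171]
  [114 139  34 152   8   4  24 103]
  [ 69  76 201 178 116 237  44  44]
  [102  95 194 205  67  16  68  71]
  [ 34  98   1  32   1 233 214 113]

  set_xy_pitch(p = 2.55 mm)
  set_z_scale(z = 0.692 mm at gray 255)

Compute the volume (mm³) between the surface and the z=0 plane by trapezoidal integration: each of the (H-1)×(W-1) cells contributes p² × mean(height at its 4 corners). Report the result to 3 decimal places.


height_mm = gray/255 × 0.692; cell vol = 2.55² × mean(4 corners)
unit = 2.55² × 0.692 / (4×255) = 0.0044115 mm³ per gray-sum
row 0: Σ corner-gray over 7 cells = 3471  → 15.3123
row 1: Σ corner-gray over 7 cells = 3418  → 15.0785
row 2: Σ corner-gray over 7 cells = 3168  → 13.9756
row 3: Σ corner-gray over 7 cells = 2457  → 10.8391
row 4: Σ corner-gray over 7 cells = 2756  → 12.1581
row 5: Σ corner-gray over 7 cells = 3280  → 14.4697
row 6: Σ corner-gray over 7 cells = 2768  → 12.2110
Σ rows: total corner-gray = 21318  → 94.0444 mm³

94.044


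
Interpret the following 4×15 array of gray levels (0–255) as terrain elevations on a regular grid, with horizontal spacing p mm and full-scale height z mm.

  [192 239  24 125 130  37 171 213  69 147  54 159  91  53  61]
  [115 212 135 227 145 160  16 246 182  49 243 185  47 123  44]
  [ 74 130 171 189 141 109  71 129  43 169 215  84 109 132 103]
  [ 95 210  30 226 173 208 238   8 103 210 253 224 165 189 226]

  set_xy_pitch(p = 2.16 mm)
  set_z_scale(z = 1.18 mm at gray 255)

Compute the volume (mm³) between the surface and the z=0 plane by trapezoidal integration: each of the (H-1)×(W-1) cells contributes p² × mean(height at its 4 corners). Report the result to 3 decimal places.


height_mm = gray/255 × 1.18; cell vol = 2.16² × mean(4 corners)
unit = 2.16² × 1.18 / (4×255) = 0.00539746 mm³ per gray-sum
row 0: Σ corner-gray over 14 cells = 7376  → 39.8117
row 1: Σ corner-gray over 14 cells = 7660  → 41.3445
row 2: Σ corner-gray over 14 cells = 8356  → 45.1012
Σ rows: total corner-gray = 23392  → 126.2574 mm³

126.257


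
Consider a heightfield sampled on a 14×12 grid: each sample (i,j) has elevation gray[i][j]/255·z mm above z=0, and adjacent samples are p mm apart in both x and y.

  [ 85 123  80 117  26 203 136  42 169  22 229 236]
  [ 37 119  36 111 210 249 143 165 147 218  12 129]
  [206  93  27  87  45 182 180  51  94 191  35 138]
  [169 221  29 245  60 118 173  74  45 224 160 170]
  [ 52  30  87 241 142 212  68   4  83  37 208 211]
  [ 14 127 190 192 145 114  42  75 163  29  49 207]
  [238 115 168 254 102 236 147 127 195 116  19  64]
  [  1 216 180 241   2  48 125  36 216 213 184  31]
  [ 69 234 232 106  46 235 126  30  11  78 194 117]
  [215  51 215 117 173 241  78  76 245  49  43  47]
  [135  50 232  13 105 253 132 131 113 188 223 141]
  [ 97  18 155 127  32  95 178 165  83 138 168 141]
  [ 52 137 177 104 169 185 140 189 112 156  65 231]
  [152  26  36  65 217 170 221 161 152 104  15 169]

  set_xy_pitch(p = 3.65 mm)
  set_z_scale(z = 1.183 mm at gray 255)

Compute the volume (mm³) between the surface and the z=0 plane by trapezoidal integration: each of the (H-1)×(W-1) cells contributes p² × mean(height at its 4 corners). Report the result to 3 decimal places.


height_mm = gray/255 × 1.183; cell vol = 3.65² × mean(4 corners)
unit = 3.65² × 1.183 / (4×255) = 0.0154515 mm³ per gray-sum
row 0: Σ corner-gray over 11 cells = 5601  → 86.5438
row 1: Σ corner-gray over 11 cells = 5300  → 81.8929
row 2: Σ corner-gray over 11 cells = 5351  → 82.6809
row 3: Σ corner-gray over 11 cells = 5524  → 85.3540
row 4: Σ corner-gray over 11 cells = 4960  → 76.6394
row 5: Σ corner-gray over 11 cells = 5733  → 88.5834
row 6: Σ corner-gray over 11 cells = 6214  → 96.0155
row 7: Σ corner-gray over 11 cells = 5724  → 88.4443
row 8: Σ corner-gray over 11 cells = 5608  → 86.6519
row 9: Σ corner-gray over 11 cells = 5994  → 92.6162
row 10: Σ corner-gray over 11 cells = 5712  → 88.2589
row 11: Σ corner-gray over 11 cells = 5707  → 88.1816
row 12: Σ corner-gray over 11 cells = 5806  → 89.7113
Σ rows: total corner-gray = 73234  → 1131.5743 mm³

1131.574


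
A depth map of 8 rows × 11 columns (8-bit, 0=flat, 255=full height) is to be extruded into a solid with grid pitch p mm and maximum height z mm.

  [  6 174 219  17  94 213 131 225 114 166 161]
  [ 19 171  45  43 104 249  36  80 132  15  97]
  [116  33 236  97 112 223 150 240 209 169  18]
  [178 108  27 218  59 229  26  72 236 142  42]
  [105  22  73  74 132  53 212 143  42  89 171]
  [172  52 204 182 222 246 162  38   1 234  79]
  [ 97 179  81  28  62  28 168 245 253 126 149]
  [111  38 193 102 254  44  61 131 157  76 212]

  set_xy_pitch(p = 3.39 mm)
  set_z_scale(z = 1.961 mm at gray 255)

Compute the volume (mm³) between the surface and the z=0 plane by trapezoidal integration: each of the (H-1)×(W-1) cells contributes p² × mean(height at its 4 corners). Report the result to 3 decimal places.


774.222

height_mm = gray/255 × 1.961; cell vol = 3.39² × mean(4 corners)
unit = 3.39² × 1.961 / (4×255) = 0.0220941 mm³ per gray-sum
row 0: Σ corner-gray over 10 cells = 4739  → 104.7041
row 1: Σ corner-gray over 10 cells = 4938  → 109.1008
row 2: Σ corner-gray over 10 cells = 5526  → 122.0921
row 3: Σ corner-gray over 10 cells = 4410  → 97.4351
row 4: Σ corner-gray over 10 cells = 4889  → 108.0182
row 5: Σ corner-gray over 10 cells = 5519  → 121.9375
row 6: Σ corner-gray over 10 cells = 5021  → 110.9346
Σ rows: total corner-gray = 35042  → 774.2223 mm³


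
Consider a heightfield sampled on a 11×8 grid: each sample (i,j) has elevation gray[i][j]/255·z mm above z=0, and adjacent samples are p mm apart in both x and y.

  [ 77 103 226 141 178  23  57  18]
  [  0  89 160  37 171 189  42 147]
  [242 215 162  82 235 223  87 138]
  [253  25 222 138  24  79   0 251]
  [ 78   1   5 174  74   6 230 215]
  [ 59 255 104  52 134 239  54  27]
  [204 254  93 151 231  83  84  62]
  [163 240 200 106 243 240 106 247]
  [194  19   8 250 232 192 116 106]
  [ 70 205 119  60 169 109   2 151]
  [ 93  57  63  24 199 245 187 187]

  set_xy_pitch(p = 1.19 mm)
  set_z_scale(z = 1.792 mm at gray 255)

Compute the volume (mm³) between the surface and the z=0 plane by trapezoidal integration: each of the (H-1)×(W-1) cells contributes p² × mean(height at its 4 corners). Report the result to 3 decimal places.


height_mm = gray/255 × 1.792; cell vol = 1.19² × mean(4 corners)
unit = 1.19² × 1.792 / (4×255) = 0.00248789 mm³ per gray-sum
row 0: Σ corner-gray over 7 cells = 3074  → 7.6478
row 1: Σ corner-gray over 7 cells = 3911  → 9.7302
row 2: Σ corner-gray over 7 cells = 3868  → 9.6232
row 3: Σ corner-gray over 7 cells = 2753  → 6.8492
row 4: Σ corner-gray over 7 cells = 3035  → 7.5508
row 5: Σ corner-gray over 7 cells = 3820  → 9.5038
row 6: Σ corner-gray over 7 cells = 4738  → 11.7876
row 7: Σ corner-gray over 7 cells = 4614  → 11.4791
row 8: Σ corner-gray over 7 cells = 3483  → 8.6653
row 9: Σ corner-gray over 7 cells = 3379  → 8.4066
Σ rows: total corner-gray = 36675  → 91.2435 mm³

91.243


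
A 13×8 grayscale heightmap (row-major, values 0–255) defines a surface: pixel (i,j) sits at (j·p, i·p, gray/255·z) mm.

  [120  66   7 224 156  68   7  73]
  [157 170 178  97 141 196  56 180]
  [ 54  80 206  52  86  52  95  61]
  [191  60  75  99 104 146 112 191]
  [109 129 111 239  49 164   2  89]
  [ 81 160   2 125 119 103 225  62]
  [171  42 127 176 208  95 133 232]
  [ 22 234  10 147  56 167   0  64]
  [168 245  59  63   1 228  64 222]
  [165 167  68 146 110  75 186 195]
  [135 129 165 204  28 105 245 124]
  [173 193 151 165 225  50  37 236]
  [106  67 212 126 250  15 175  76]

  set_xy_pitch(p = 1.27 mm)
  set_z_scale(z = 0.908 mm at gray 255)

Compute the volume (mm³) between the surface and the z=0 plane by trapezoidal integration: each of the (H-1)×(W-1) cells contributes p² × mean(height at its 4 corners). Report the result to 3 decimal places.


58.915

height_mm = gray/255 × 0.908; cell vol = 1.27² × mean(4 corners)
unit = 1.27² × 0.908 / (4×255) = 0.0014358 mm³ per gray-sum
row 0: Σ corner-gray over 7 cells = 3262  → 4.6836
row 1: Σ corner-gray over 7 cells = 3270  → 4.6951
row 2: Σ corner-gray over 7 cells = 2831  → 4.0647
row 3: Σ corner-gray over 7 cells = 3160  → 4.5371
row 4: Σ corner-gray over 7 cells = 3197  → 4.5902
row 5: Σ corner-gray over 7 cells = 3576  → 5.1344
row 6: Σ corner-gray over 7 cells = 3279  → 4.7080
row 7: Σ corner-gray over 7 cells = 3024  → 4.3419
row 8: Σ corner-gray over 7 cells = 3574  → 5.1315
row 9: Σ corner-gray over 7 cells = 3875  → 5.5637
row 10: Σ corner-gray over 7 cells = 4062  → 5.8322
row 11: Σ corner-gray over 7 cells = 3923  → 5.6326
Σ rows: total corner-gray = 41033  → 58.9151 mm³
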